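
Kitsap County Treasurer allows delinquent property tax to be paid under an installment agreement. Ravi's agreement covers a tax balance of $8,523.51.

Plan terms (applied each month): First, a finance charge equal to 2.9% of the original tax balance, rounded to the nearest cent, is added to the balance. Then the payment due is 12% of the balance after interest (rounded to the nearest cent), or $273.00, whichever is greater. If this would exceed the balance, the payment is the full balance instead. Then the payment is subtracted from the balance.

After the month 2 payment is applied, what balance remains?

Month 1: opening $8,523.51; interest $247.18 → $8,770.69; payment $1,052.48; balance $7,718.21
Month 2: opening $7,718.21; interest $247.18 → $7,965.39; payment $955.85; balance $7,009.54

$7,009.54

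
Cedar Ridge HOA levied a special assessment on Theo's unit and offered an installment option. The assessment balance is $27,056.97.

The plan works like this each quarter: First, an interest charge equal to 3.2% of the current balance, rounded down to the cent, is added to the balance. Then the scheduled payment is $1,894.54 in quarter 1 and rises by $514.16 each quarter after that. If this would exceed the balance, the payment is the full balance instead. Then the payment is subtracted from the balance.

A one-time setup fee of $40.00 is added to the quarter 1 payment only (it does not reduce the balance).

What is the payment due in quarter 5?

$3,951.18

Quarter 1: opening $27,056.97; interest $865.82 → $27,922.79; payment $1,894.54 (+ $40.00 fee); balance $26,028.25
Quarter 2: opening $26,028.25; interest $832.90 → $26,861.15; payment $2,408.70; balance $24,452.45
Quarter 3: opening $24,452.45; interest $782.47 → $25,234.92; payment $2,922.86; balance $22,312.06
Quarter 4: opening $22,312.06; interest $713.98 → $23,026.04; payment $3,437.02; balance $19,589.02
Quarter 5: opening $19,589.02; interest $626.84 → $20,215.86; payment $3,951.18; balance $16,264.68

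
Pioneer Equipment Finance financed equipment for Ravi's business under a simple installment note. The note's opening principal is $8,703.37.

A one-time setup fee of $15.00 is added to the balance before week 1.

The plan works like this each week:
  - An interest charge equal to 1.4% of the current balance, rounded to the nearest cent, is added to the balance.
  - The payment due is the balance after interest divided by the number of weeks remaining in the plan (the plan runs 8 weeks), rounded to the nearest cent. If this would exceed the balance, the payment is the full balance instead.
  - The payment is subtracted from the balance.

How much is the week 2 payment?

Week 1: opening $8,718.37; interest $122.06 → $8,840.43; payment $1,105.05; balance $7,735.38
Week 2: opening $7,735.38; interest $108.30 → $7,843.68; payment $1,120.53; balance $6,723.15

$1,120.53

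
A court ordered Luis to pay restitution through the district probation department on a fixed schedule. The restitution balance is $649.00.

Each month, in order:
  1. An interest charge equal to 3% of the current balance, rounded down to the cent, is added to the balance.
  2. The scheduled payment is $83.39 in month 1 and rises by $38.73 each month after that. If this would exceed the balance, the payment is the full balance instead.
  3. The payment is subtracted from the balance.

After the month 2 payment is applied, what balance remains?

Month 1: opening $649.00; interest $19.47 → $668.47; payment $83.39; balance $585.08
Month 2: opening $585.08; interest $17.55 → $602.63; payment $122.12; balance $480.51

$480.51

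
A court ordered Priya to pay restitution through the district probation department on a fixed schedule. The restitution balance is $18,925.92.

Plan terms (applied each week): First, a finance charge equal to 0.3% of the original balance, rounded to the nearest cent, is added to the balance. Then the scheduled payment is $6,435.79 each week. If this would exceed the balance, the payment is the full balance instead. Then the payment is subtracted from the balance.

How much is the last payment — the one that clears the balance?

Week 1: opening $18,925.92; interest $56.78 → $18,982.70; payment $6,435.79; balance $12,546.91
Week 2: opening $12,546.91; interest $56.78 → $12,603.69; payment $6,435.79; balance $6,167.90
Week 3: opening $6,167.90; interest $56.78 → $6,224.68; payment $6,224.68; balance $0.00

$6,224.68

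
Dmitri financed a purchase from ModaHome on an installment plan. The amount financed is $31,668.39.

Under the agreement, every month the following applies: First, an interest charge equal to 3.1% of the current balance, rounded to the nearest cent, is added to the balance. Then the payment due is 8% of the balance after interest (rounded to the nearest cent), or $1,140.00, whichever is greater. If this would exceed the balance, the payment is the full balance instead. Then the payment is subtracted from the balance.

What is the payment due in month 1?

$2,612.01

# | Opening | Interest | Payment | End bal
1 | $31,668.39 | $981.72 | $2,612.01 | $30,038.10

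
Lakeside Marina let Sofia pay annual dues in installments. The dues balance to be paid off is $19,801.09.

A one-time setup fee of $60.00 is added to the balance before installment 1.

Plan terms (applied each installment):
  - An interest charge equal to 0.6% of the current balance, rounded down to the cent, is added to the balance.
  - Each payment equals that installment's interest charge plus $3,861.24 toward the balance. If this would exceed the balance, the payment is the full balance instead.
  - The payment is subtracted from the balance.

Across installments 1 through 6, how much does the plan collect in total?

$20,228.54

Installment 1: opening $19,861.09; interest $119.16 → $19,980.25; payment $3,980.40; balance $15,999.85
Installment 2: opening $15,999.85; interest $95.99 → $16,095.84; payment $3,957.23; balance $12,138.61
Installment 3: opening $12,138.61; interest $72.83 → $12,211.44; payment $3,934.07; balance $8,277.37
Installment 4: opening $8,277.37; interest $49.66 → $8,327.03; payment $3,910.90; balance $4,416.13
Installment 5: opening $4,416.13; interest $26.49 → $4,442.62; payment $3,887.73; balance $554.89
Installment 6: opening $554.89; interest $3.32 → $558.21; payment $558.21; balance $0.00
Total paid: $20,228.54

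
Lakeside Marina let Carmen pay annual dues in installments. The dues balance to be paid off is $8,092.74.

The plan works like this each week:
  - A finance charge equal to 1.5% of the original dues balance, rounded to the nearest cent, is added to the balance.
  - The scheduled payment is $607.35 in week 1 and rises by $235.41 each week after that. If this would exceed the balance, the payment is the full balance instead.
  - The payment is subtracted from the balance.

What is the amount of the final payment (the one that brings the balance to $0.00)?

Week 1: opening $8,092.74; interest $121.39 → $8,214.13; payment $607.35; balance $7,606.78
Week 2: opening $7,606.78; interest $121.39 → $7,728.17; payment $842.76; balance $6,885.41
Week 3: opening $6,885.41; interest $121.39 → $7,006.80; payment $1,078.17; balance $5,928.63
Week 4: opening $5,928.63; interest $121.39 → $6,050.02; payment $1,313.58; balance $4,736.44
Week 5: opening $4,736.44; interest $121.39 → $4,857.83; payment $1,548.99; balance $3,308.84
Week 6: opening $3,308.84; interest $121.39 → $3,430.23; payment $1,784.40; balance $1,645.83
Week 7: opening $1,645.83; interest $121.39 → $1,767.22; payment $1,767.22; balance $0.00

$1,767.22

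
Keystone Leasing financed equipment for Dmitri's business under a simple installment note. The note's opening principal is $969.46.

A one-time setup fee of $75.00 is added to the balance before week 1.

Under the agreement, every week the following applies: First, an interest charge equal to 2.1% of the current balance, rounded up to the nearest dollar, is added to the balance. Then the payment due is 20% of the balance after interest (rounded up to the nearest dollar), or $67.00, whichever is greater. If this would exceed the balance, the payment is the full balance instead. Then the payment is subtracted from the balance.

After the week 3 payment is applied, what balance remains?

# | Opening | Interest | Payment | End bal
1 | $1,044.46 | $22.00 | $214.00 | $852.46
2 | $852.46 | $18.00 | $175.00 | $695.46
3 | $695.46 | $15.00 | $143.00 | $567.46

$567.46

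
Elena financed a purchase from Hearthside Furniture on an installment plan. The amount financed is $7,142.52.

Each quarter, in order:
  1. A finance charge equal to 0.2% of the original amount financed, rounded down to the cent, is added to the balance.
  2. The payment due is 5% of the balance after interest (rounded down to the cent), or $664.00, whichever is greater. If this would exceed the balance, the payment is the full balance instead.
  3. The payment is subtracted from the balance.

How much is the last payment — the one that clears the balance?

$659.60

Quarter 1: opening $7,142.52; interest $14.28 → $7,156.80; payment $664.00; balance $6,492.80
Quarter 2: opening $6,492.80; interest $14.28 → $6,507.08; payment $664.00; balance $5,843.08
Quarter 3: opening $5,843.08; interest $14.28 → $5,857.36; payment $664.00; balance $5,193.36
Quarter 4: opening $5,193.36; interest $14.28 → $5,207.64; payment $664.00; balance $4,543.64
Quarter 5: opening $4,543.64; interest $14.28 → $4,557.92; payment $664.00; balance $3,893.92
Quarter 6: opening $3,893.92; interest $14.28 → $3,908.20; payment $664.00; balance $3,244.20
Quarter 7: opening $3,244.20; interest $14.28 → $3,258.48; payment $664.00; balance $2,594.48
Quarter 8: opening $2,594.48; interest $14.28 → $2,608.76; payment $664.00; balance $1,944.76
Quarter 9: opening $1,944.76; interest $14.28 → $1,959.04; payment $664.00; balance $1,295.04
Quarter 10: opening $1,295.04; interest $14.28 → $1,309.32; payment $664.00; balance $645.32
Quarter 11: opening $645.32; interest $14.28 → $659.60; payment $659.60; balance $0.00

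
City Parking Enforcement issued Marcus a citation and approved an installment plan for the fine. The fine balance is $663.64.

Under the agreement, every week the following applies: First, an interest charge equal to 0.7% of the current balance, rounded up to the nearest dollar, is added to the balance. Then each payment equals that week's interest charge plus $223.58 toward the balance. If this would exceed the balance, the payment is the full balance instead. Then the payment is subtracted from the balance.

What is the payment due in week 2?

Week 1: $663.64 +$5.00 interest = $668.64; pay $228.58 → $440.06
Week 2: $440.06 +$4.00 interest = $444.06; pay $227.58 → $216.48

$227.58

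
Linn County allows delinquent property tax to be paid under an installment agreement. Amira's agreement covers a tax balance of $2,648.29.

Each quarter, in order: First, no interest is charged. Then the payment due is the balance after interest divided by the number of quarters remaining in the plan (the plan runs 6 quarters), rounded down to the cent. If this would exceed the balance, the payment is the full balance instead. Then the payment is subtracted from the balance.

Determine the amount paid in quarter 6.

Quarter 1: opening $2,648.29; payment $441.38; balance $2,206.91
Quarter 2: opening $2,206.91; payment $441.38; balance $1,765.53
Quarter 3: opening $1,765.53; payment $441.38; balance $1,324.15
Quarter 4: opening $1,324.15; payment $441.38; balance $882.77
Quarter 5: opening $882.77; payment $441.38; balance $441.39
Quarter 6: opening $441.39; payment $441.39; balance $0.00

$441.39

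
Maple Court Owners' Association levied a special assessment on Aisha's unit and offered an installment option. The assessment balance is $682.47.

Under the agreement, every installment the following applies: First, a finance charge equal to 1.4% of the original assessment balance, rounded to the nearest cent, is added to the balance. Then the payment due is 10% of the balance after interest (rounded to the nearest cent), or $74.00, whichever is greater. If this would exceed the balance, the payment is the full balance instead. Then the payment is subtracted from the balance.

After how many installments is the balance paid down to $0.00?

Installment 1: $682.47 +$9.55 interest = $692.02; pay $74.00 → $618.02
Installment 2: $618.02 +$9.55 interest = $627.57; pay $74.00 → $553.57
Installment 3: $553.57 +$9.55 interest = $563.12; pay $74.00 → $489.12
Installment 4: $489.12 +$9.55 interest = $498.67; pay $74.00 → $424.67
Installment 5: $424.67 +$9.55 interest = $434.22; pay $74.00 → $360.22
Installment 6: $360.22 +$9.55 interest = $369.77; pay $74.00 → $295.77
Installment 7: $295.77 +$9.55 interest = $305.32; pay $74.00 → $231.32
Installment 8: $231.32 +$9.55 interest = $240.87; pay $74.00 → $166.87
Installment 9: $166.87 +$9.55 interest = $176.42; pay $74.00 → $102.42
Installment 10: $102.42 +$9.55 interest = $111.97; pay $74.00 → $37.97
Installment 11: $37.97 +$9.55 interest = $47.52; pay $47.52 → $0.00
Balance reaches $0.00 in installment 11.

11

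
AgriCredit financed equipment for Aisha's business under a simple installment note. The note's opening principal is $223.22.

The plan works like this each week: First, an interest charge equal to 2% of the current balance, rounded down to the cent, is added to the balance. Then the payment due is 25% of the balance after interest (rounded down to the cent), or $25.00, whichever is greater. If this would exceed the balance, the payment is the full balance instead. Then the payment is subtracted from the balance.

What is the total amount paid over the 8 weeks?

$238.93

Week 1: opening $223.22; interest $4.46 → $227.68; payment $56.92; balance $170.76
Week 2: opening $170.76; interest $3.41 → $174.17; payment $43.54; balance $130.63
Week 3: opening $130.63; interest $2.61 → $133.24; payment $33.31; balance $99.93
Week 4: opening $99.93; interest $1.99 → $101.92; payment $25.48; balance $76.44
Week 5: opening $76.44; interest $1.52 → $77.96; payment $25.00; balance $52.96
Week 6: opening $52.96; interest $1.05 → $54.01; payment $25.00; balance $29.01
Week 7: opening $29.01; interest $0.58 → $29.59; payment $25.00; balance $4.59
Week 8: opening $4.59; interest $0.09 → $4.68; payment $4.68; balance $0.00
Total paid: $238.93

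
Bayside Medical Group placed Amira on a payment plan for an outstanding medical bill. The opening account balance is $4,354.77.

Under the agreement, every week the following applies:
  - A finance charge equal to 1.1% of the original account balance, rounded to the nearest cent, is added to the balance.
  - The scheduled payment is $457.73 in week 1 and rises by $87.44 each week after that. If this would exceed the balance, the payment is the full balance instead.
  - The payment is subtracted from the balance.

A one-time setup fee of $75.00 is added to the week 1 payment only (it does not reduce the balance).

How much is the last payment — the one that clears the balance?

Week 1: opening $4,354.77; interest $47.90 → $4,402.67; payment $457.73 (+ $75.00 fee); balance $3,944.94
Week 2: opening $3,944.94; interest $47.90 → $3,992.84; payment $545.17; balance $3,447.67
Week 3: opening $3,447.67; interest $47.90 → $3,495.57; payment $632.61; balance $2,862.96
Week 4: opening $2,862.96; interest $47.90 → $2,910.86; payment $720.05; balance $2,190.81
Week 5: opening $2,190.81; interest $47.90 → $2,238.71; payment $807.49; balance $1,431.22
Week 6: opening $1,431.22; interest $47.90 → $1,479.12; payment $894.93; balance $584.19
Week 7: opening $584.19; interest $47.90 → $632.09; payment $632.09; balance $0.00

$632.09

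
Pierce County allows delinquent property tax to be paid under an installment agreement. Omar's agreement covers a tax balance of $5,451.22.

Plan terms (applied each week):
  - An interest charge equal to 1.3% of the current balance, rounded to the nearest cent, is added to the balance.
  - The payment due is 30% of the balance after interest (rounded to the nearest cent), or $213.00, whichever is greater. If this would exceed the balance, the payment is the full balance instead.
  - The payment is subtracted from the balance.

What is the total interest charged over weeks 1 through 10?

Week 1: $5,451.22 +$70.87 interest = $5,522.09; pay $1,656.63 → $3,865.46
Week 2: $3,865.46 +$50.25 interest = $3,915.71; pay $1,174.71 → $2,741.00
Week 3: $2,741.00 +$35.63 interest = $2,776.63; pay $832.99 → $1,943.64
Week 4: $1,943.64 +$25.27 interest = $1,968.91; pay $590.67 → $1,378.24
Week 5: $1,378.24 +$17.92 interest = $1,396.16; pay $418.85 → $977.31
Week 6: $977.31 +$12.71 interest = $990.02; pay $297.01 → $693.01
Week 7: $693.01 +$9.01 interest = $702.02; pay $213.00 → $489.02
Week 8: $489.02 +$6.36 interest = $495.38; pay $213.00 → $282.38
Week 9: $282.38 +$3.67 interest = $286.05; pay $213.00 → $73.05
Week 10: $73.05 +$0.95 interest = $74.00; pay $74.00 → $0.00
Total interest: $70.87 + $50.25 + $35.63 + $25.27 + $17.92 + $12.71 + $9.01 + $6.36 + $3.67 + $0.95 = $232.64

$232.64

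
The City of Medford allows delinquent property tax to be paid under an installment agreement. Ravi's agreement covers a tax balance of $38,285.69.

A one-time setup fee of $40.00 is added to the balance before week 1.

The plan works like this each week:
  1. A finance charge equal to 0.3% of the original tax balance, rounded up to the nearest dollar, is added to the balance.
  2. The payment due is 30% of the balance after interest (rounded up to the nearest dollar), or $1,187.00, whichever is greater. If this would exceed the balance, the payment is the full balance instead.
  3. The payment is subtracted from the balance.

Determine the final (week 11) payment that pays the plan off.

Week 1: opening $38,325.69; interest $115.00 → $38,440.69; payment $11,533.00; balance $26,907.69
Week 2: opening $26,907.69; interest $115.00 → $27,022.69; payment $8,107.00; balance $18,915.69
Week 3: opening $18,915.69; interest $115.00 → $19,030.69; payment $5,710.00; balance $13,320.69
Week 4: opening $13,320.69; interest $115.00 → $13,435.69; payment $4,031.00; balance $9,404.69
Week 5: opening $9,404.69; interest $115.00 → $9,519.69; payment $2,856.00; balance $6,663.69
Week 6: opening $6,663.69; interest $115.00 → $6,778.69; payment $2,034.00; balance $4,744.69
Week 7: opening $4,744.69; interest $115.00 → $4,859.69; payment $1,458.00; balance $3,401.69
Week 8: opening $3,401.69; interest $115.00 → $3,516.69; payment $1,187.00; balance $2,329.69
Week 9: opening $2,329.69; interest $115.00 → $2,444.69; payment $1,187.00; balance $1,257.69
Week 10: opening $1,257.69; interest $115.00 → $1,372.69; payment $1,187.00; balance $185.69
Week 11: opening $185.69; interest $115.00 → $300.69; payment $300.69; balance $0.00

$300.69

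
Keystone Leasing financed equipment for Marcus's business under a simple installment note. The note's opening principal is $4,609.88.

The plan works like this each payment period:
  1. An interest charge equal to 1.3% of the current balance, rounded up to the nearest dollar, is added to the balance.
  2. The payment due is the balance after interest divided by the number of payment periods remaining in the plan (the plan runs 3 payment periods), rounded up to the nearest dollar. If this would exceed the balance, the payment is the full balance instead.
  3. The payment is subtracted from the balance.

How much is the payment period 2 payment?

Payment period 1: $4,609.88 +$60.00 interest = $4,669.88; pay $1,557.00 → $3,112.88
Payment period 2: $3,112.88 +$41.00 interest = $3,153.88; pay $1,577.00 → $1,576.88

$1,577.00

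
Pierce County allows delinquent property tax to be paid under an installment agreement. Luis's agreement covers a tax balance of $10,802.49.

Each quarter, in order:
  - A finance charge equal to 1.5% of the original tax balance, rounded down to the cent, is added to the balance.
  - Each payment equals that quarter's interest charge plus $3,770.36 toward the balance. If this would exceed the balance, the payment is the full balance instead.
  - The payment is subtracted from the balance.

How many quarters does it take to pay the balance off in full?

3

Quarter 1: opening $10,802.49; interest $162.03 → $10,964.52; payment $3,932.39; balance $7,032.13
Quarter 2: opening $7,032.13; interest $162.03 → $7,194.16; payment $3,932.39; balance $3,261.77
Quarter 3: opening $3,261.77; interest $162.03 → $3,423.80; payment $3,423.80; balance $0.00
Balance reaches $0.00 in quarter 3.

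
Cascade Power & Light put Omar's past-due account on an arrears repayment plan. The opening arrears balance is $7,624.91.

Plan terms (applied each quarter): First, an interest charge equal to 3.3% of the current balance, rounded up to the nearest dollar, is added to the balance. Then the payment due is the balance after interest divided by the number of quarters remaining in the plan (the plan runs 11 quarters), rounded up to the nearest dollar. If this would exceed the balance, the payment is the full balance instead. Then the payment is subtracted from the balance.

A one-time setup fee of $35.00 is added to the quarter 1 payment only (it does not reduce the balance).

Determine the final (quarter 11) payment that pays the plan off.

$990.91

Quarter 1: opening $7,624.91; interest $252.00 → $7,876.91; payment $717.00 (+ $35.00 fee); balance $7,159.91
Quarter 2: opening $7,159.91; interest $237.00 → $7,396.91; payment $740.00; balance $6,656.91
Quarter 3: opening $6,656.91; interest $220.00 → $6,876.91; payment $765.00; balance $6,111.91
Quarter 4: opening $6,111.91; interest $202.00 → $6,313.91; payment $790.00; balance $5,523.91
Quarter 5: opening $5,523.91; interest $183.00 → $5,706.91; payment $816.00; balance $4,890.91
Quarter 6: opening $4,890.91; interest $162.00 → $5,052.91; payment $843.00; balance $4,209.91
Quarter 7: opening $4,209.91; interest $139.00 → $4,348.91; payment $870.00; balance $3,478.91
Quarter 8: opening $3,478.91; interest $115.00 → $3,593.91; payment $899.00; balance $2,694.91
Quarter 9: opening $2,694.91; interest $89.00 → $2,783.91; payment $928.00; balance $1,855.91
Quarter 10: opening $1,855.91; interest $62.00 → $1,917.91; payment $959.00; balance $958.91
Quarter 11: opening $958.91; interest $32.00 → $990.91; payment $990.91; balance $0.00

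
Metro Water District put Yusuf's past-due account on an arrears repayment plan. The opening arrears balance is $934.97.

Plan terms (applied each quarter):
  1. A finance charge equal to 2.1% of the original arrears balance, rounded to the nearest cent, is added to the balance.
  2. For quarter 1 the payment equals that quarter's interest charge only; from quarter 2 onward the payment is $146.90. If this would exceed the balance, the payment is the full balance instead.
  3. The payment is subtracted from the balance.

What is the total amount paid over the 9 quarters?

$1,111.64

Quarter 1: $934.97 +$19.63 interest = $954.60; pay $19.63 → $934.97
Quarter 2: $934.97 +$19.63 interest = $954.60; pay $146.90 → $807.70
Quarter 3: $807.70 +$19.63 interest = $827.33; pay $146.90 → $680.43
Quarter 4: $680.43 +$19.63 interest = $700.06; pay $146.90 → $553.16
Quarter 5: $553.16 +$19.63 interest = $572.79; pay $146.90 → $425.89
Quarter 6: $425.89 +$19.63 interest = $445.52; pay $146.90 → $298.62
Quarter 7: $298.62 +$19.63 interest = $318.25; pay $146.90 → $171.35
Quarter 8: $171.35 +$19.63 interest = $190.98; pay $146.90 → $44.08
Quarter 9: $44.08 +$19.63 interest = $63.71; pay $63.71 → $0.00
Total paid: $1,111.64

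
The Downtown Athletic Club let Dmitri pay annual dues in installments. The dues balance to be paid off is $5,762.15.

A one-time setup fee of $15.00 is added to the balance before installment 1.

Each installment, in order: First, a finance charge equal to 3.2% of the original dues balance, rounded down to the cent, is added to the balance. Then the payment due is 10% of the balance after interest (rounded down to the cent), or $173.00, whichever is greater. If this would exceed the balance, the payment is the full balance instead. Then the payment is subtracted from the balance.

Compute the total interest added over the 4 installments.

Installment 1: $5,777.15 +$184.38 interest = $5,961.53; pay $596.15 → $5,365.38
Installment 2: $5,365.38 +$184.38 interest = $5,549.76; pay $554.97 → $4,994.79
Installment 3: $4,994.79 +$184.38 interest = $5,179.17; pay $517.91 → $4,661.26
Installment 4: $4,661.26 +$184.38 interest = $4,845.64; pay $484.56 → $4,361.08
Total interest: $184.38 + $184.38 + $184.38 + $184.38 = $737.52

$737.52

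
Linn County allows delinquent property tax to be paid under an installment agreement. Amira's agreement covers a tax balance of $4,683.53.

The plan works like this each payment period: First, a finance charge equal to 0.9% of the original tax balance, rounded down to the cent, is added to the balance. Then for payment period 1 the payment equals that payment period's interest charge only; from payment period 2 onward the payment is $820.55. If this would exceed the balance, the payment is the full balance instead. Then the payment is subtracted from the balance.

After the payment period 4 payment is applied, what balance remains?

Payment period 1: $4,683.53 +$42.15 interest = $4,725.68; pay $42.15 → $4,683.53
Payment period 2: $4,683.53 +$42.15 interest = $4,725.68; pay $820.55 → $3,905.13
Payment period 3: $3,905.13 +$42.15 interest = $3,947.28; pay $820.55 → $3,126.73
Payment period 4: $3,126.73 +$42.15 interest = $3,168.88; pay $820.55 → $2,348.33

$2,348.33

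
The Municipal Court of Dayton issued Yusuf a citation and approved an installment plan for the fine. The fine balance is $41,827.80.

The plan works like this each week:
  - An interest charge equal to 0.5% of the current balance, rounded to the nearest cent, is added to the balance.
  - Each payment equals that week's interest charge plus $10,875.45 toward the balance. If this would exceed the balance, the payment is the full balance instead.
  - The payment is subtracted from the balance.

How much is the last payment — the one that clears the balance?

$9,247.46

Week 1: $41,827.80 +$209.14 interest = $42,036.94; pay $11,084.59 → $30,952.35
Week 2: $30,952.35 +$154.76 interest = $31,107.11; pay $11,030.21 → $20,076.90
Week 3: $20,076.90 +$100.38 interest = $20,177.28; pay $10,975.83 → $9,201.45
Week 4: $9,201.45 +$46.01 interest = $9,247.46; pay $9,247.46 → $0.00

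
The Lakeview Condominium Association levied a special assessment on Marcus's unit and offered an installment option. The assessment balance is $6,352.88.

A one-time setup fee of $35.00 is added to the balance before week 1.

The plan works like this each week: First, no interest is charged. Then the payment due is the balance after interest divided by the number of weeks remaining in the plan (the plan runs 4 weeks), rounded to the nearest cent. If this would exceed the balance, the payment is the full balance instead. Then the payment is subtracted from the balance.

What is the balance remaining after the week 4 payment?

Week 1: opening $6,387.88; payment $1,596.97; balance $4,790.91
Week 2: opening $4,790.91; payment $1,596.97; balance $3,193.94
Week 3: opening $3,193.94; payment $1,596.97; balance $1,596.97
Week 4: opening $1,596.97; payment $1,596.97; balance $0.00

$0.00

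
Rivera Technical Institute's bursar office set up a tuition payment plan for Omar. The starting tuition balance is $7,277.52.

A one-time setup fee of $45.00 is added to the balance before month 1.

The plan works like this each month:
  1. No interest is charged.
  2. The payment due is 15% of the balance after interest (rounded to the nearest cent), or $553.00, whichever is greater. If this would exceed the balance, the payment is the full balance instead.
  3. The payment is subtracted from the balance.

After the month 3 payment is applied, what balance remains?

# | Opening | Payment | End bal
1 | $7,322.52 | $1,098.38 | $6,224.14
2 | $6,224.14 | $933.62 | $5,290.52
3 | $5,290.52 | $793.58 | $4,496.94

$4,496.94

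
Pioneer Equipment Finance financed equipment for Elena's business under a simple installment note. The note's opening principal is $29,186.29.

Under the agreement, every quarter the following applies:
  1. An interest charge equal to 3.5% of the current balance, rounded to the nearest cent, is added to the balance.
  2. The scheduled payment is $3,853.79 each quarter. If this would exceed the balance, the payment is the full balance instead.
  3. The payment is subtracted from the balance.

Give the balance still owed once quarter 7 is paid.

Quarter 1: opening $29,186.29; interest $1,021.52 → $30,207.81; payment $3,853.79; balance $26,354.02
Quarter 2: opening $26,354.02; interest $922.39 → $27,276.41; payment $3,853.79; balance $23,422.62
Quarter 3: opening $23,422.62; interest $819.79 → $24,242.41; payment $3,853.79; balance $20,388.62
Quarter 4: opening $20,388.62; interest $713.60 → $21,102.22; payment $3,853.79; balance $17,248.43
Quarter 5: opening $17,248.43; interest $603.70 → $17,852.13; payment $3,853.79; balance $13,998.34
Quarter 6: opening $13,998.34; interest $489.94 → $14,488.28; payment $3,853.79; balance $10,634.49
Quarter 7: opening $10,634.49; interest $372.21 → $11,006.70; payment $3,853.79; balance $7,152.91

$7,152.91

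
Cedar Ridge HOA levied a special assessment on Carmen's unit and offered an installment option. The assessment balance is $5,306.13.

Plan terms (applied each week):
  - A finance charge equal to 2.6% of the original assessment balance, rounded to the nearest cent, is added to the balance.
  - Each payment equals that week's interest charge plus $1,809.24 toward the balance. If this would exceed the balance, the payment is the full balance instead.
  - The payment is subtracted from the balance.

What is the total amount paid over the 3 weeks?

# | Opening | Interest | Payment | End bal
1 | $5,306.13 | $137.96 | $1,947.20 | $3,496.89
2 | $3,496.89 | $137.96 | $1,947.20 | $1,687.65
3 | $1,687.65 | $137.96 | $1,825.61 | $0.00
Total paid: $5,720.01

$5,720.01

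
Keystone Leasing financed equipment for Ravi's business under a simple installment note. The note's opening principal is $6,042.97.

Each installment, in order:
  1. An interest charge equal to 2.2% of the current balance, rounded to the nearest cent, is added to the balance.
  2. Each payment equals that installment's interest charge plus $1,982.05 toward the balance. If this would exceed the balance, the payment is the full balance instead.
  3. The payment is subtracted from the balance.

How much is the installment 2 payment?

Installment 1: opening $6,042.97; interest $132.95 → $6,175.92; payment $2,115.00; balance $4,060.92
Installment 2: opening $4,060.92; interest $89.34 → $4,150.26; payment $2,071.39; balance $2,078.87

$2,071.39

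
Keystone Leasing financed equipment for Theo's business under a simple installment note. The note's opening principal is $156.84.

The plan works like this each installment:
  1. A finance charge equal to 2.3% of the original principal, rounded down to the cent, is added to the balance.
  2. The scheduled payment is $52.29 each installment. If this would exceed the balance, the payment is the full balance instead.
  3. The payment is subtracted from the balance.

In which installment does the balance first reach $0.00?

# | Opening | Interest | Payment | End bal
1 | $156.84 | $3.60 | $52.29 | $108.15
2 | $108.15 | $3.60 | $52.29 | $59.46
3 | $59.46 | $3.60 | $52.29 | $10.77
4 | $10.77 | $3.60 | $14.37 | $0.00
Balance reaches $0.00 in installment 4.

4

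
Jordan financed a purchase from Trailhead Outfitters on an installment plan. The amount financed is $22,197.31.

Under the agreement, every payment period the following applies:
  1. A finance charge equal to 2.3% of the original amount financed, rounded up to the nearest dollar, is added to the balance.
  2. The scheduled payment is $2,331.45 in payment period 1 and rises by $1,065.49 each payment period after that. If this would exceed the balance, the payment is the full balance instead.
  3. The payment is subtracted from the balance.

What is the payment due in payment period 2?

$3,396.94

Payment period 1: opening $22,197.31; interest $511.00 → $22,708.31; payment $2,331.45; balance $20,376.86
Payment period 2: opening $20,376.86; interest $511.00 → $20,887.86; payment $3,396.94; balance $17,490.92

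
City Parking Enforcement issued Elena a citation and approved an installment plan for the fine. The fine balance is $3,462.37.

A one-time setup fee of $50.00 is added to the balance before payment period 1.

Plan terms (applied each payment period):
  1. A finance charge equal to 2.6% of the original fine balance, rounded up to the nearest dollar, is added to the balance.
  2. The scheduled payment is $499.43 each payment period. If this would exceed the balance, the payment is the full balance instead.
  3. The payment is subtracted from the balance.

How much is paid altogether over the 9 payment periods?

$4,331.37

# | Opening | Interest | Payment | End bal
1 | $3,512.37 | $91.00 | $499.43 | $3,103.94
2 | $3,103.94 | $91.00 | $499.43 | $2,695.51
3 | $2,695.51 | $91.00 | $499.43 | $2,287.08
4 | $2,287.08 | $91.00 | $499.43 | $1,878.65
5 | $1,878.65 | $91.00 | $499.43 | $1,470.22
6 | $1,470.22 | $91.00 | $499.43 | $1,061.79
7 | $1,061.79 | $91.00 | $499.43 | $653.36
8 | $653.36 | $91.00 | $499.43 | $244.93
9 | $244.93 | $91.00 | $335.93 | $0.00
Total paid: $4,331.37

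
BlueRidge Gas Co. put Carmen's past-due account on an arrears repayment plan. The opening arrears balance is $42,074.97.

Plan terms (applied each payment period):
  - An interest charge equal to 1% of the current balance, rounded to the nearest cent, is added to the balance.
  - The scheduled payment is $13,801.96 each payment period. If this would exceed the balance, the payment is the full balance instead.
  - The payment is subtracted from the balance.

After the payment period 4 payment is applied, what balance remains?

$0.00

Payment period 1: $42,074.97 +$420.75 interest = $42,495.72; pay $13,801.96 → $28,693.76
Payment period 2: $28,693.76 +$286.94 interest = $28,980.70; pay $13,801.96 → $15,178.74
Payment period 3: $15,178.74 +$151.79 interest = $15,330.53; pay $13,801.96 → $1,528.57
Payment period 4: $1,528.57 +$15.29 interest = $1,543.86; pay $1,543.86 → $0.00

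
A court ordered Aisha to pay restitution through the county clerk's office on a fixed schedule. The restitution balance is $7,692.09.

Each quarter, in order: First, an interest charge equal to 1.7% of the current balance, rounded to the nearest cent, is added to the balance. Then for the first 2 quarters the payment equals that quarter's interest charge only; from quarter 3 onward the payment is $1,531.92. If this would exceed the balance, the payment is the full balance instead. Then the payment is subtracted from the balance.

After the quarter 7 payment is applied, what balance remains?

$444.05

Quarter 1: $7,692.09 +$130.77 interest = $7,822.86; pay $130.77 → $7,692.09
Quarter 2: $7,692.09 +$130.77 interest = $7,822.86; pay $130.77 → $7,692.09
Quarter 3: $7,692.09 +$130.77 interest = $7,822.86; pay $1,531.92 → $6,290.94
Quarter 4: $6,290.94 +$106.95 interest = $6,397.89; pay $1,531.92 → $4,865.97
Quarter 5: $4,865.97 +$82.72 interest = $4,948.69; pay $1,531.92 → $3,416.77
Quarter 6: $3,416.77 +$58.09 interest = $3,474.86; pay $1,531.92 → $1,942.94
Quarter 7: $1,942.94 +$33.03 interest = $1,975.97; pay $1,531.92 → $444.05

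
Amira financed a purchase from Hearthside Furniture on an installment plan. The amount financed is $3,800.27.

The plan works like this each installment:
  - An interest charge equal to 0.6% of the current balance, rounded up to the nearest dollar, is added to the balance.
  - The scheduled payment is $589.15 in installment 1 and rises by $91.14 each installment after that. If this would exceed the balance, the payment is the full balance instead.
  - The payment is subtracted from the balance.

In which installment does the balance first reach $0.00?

# | Opening | Interest | Payment | End bal
1 | $3,800.27 | $23.00 | $589.15 | $3,234.12
2 | $3,234.12 | $20.00 | $680.29 | $2,573.83
3 | $2,573.83 | $16.00 | $771.43 | $1,818.40
4 | $1,818.40 | $11.00 | $862.57 | $966.83
5 | $966.83 | $6.00 | $953.71 | $19.12
6 | $19.12 | $1.00 | $20.12 | $0.00
Balance reaches $0.00 in installment 6.

6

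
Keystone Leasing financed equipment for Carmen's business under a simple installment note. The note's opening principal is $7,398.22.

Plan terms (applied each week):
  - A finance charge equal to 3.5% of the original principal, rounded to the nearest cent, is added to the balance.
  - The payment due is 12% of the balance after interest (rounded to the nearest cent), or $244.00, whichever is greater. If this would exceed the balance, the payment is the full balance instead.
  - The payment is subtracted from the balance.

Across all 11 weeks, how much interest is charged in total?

$2,848.34

# | Opening | Interest | Payment | End bal
1 | $7,398.22 | $258.94 | $918.86 | $6,738.30
2 | $6,738.30 | $258.94 | $839.67 | $6,157.57
3 | $6,157.57 | $258.94 | $769.98 | $5,646.53
4 | $5,646.53 | $258.94 | $708.66 | $5,196.81
5 | $5,196.81 | $258.94 | $654.69 | $4,801.06
6 | $4,801.06 | $258.94 | $607.20 | $4,452.80
7 | $4,452.80 | $258.94 | $565.41 | $4,146.33
8 | $4,146.33 | $258.94 | $528.63 | $3,876.64
9 | $3,876.64 | $258.94 | $496.27 | $3,639.31
10 | $3,639.31 | $258.94 | $467.79 | $3,430.46
11 | $3,430.46 | $258.94 | $442.73 | $3,246.67
Total interest: $258.94 + $258.94 + $258.94 + $258.94 + $258.94 + $258.94 + $258.94 + $258.94 + $258.94 + $258.94 + $258.94 = $2,848.34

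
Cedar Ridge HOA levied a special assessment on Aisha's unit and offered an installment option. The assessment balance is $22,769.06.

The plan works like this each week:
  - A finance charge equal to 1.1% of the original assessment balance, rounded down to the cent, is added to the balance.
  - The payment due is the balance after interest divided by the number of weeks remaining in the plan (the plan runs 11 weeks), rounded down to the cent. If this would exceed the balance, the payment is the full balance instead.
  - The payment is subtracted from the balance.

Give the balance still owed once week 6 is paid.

$11,271.93

Week 1: opening $22,769.06; interest $250.45 → $23,019.51; payment $2,092.68; balance $20,926.83
Week 2: opening $20,926.83; interest $250.45 → $21,177.28; payment $2,117.72; balance $19,059.56
Week 3: opening $19,059.56; interest $250.45 → $19,310.01; payment $2,145.55; balance $17,164.46
Week 4: opening $17,164.46; interest $250.45 → $17,414.91; payment $2,176.86; balance $15,238.05
Week 5: opening $15,238.05; interest $250.45 → $15,488.50; payment $2,212.64; balance $13,275.86
Week 6: opening $13,275.86; interest $250.45 → $13,526.31; payment $2,254.38; balance $11,271.93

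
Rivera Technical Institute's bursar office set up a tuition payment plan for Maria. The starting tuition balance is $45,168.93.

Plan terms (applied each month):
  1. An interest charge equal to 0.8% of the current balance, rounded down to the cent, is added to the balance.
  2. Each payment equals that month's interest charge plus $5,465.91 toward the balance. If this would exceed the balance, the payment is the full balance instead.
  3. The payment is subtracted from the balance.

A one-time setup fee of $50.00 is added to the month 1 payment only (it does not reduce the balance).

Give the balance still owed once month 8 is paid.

Month 1: opening $45,168.93; interest $361.35 → $45,530.28; payment $5,827.26 (+ $50.00 fee); balance $39,703.02
Month 2: opening $39,703.02; interest $317.62 → $40,020.64; payment $5,783.53; balance $34,237.11
Month 3: opening $34,237.11; interest $273.89 → $34,511.00; payment $5,739.80; balance $28,771.20
Month 4: opening $28,771.20; interest $230.16 → $29,001.36; payment $5,696.07; balance $23,305.29
Month 5: opening $23,305.29; interest $186.44 → $23,491.73; payment $5,652.35; balance $17,839.38
Month 6: opening $17,839.38; interest $142.71 → $17,982.09; payment $5,608.62; balance $12,373.47
Month 7: opening $12,373.47; interest $98.98 → $12,472.45; payment $5,564.89; balance $6,907.56
Month 8: opening $6,907.56; interest $55.26 → $6,962.82; payment $5,521.17; balance $1,441.65

$1,441.65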